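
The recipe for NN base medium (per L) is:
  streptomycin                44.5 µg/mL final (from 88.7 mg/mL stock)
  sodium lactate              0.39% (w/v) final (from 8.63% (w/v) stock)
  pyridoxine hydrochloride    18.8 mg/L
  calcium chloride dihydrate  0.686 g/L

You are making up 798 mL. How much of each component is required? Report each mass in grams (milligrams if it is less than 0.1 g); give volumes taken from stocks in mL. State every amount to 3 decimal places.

Target volume = 798 mL = 0.798 L.
streptomycin: dilute stock: 44.5 µg/mL × 798 mL ÷ 88700 µg/mL = 0.400 mL
sodium lactate: dilute stock: 0.39% ÷ 8.63% × 798 mL = 36.063 mL
pyridoxine hydrochloride: 18.8 mg/L × 0.798 L = 15.002 mg
calcium chloride dihydrate: 0.686 g/L × 0.798 L = 0.547 g

streptomycin 0.400 mL; sodium lactate 36.063 mL; pyridoxine hydrochloride 15.002 mg; calcium chloride dihydrate 0.547 g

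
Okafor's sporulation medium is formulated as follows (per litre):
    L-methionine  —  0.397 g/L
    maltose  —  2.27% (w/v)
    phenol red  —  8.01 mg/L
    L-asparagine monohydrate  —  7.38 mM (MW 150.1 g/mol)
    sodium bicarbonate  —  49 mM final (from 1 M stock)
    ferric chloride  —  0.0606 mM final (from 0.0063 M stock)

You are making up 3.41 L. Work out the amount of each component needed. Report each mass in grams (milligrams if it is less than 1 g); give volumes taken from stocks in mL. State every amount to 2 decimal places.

Scale factor relative to 1 L: 3.41.
L-methionine: 0.397 g/L × 3.41 L = 1.35 g
maltose: 2.27% w/v = 22.7 g/L → 22.7 × 3.41 L = 77.41 g
phenol red: 8.01 mg/L × 3.41 L = 27.31 mg
L-asparagine monohydrate: 7.38 mmol/L × 150.1 g/mol × 3.41 L ÷ 1000 = 3.78 g
sodium bicarbonate: V = C2·V2/C1 = 49 mM × 3410 mL ÷ 1000 mM = 167.09 mL
ferric chloride: V = C2·V2/C1 = 0.0606 mM × 3410 mL ÷ 6.3 mM = 32.80 mL

L-methionine 1.35 g; maltose 77.41 g; phenol red 27.31 mg; L-asparagine monohydrate 3.78 g; sodium bicarbonate 167.09 mL; ferric chloride 32.80 mL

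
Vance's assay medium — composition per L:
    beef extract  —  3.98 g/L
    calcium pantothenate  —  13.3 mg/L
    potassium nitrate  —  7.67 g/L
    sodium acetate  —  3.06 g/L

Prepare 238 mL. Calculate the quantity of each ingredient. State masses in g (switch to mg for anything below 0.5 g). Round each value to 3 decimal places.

beef extract 0.947 g; calcium pantothenate 3.165 mg; potassium nitrate 1.825 g; sodium acetate 0.728 g

Working volume: 238 mL = 0.238 L.
beef extract: 3.98 g/L × 0.238 L = 0.947 g
calcium pantothenate: 13.3 mg/L × 0.238 L = 3.165 mg
potassium nitrate: 7.67 g/L × 0.238 L = 1.825 g
sodium acetate: 3.06 g/L × 0.238 L = 0.728 g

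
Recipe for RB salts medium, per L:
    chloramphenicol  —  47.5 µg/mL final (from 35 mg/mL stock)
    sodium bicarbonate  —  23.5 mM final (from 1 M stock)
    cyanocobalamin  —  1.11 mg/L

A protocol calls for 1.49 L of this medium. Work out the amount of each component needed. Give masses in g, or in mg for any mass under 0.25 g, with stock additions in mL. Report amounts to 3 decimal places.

Working volume: 1.49 L.
chloramphenicol: V = C2·V2/C1 = 47.5 µg/mL × 1490 mL ÷ 35000 µg/mL = 2.022 mL
sodium bicarbonate: V = C2·V2/C1 = 23.5 mM × 1490 mL ÷ 1000 mM = 35.015 mL
cyanocobalamin: 1.11 mg/L × 1.49 L = 1.654 mg

chloramphenicol 2.022 mL; sodium bicarbonate 35.015 mL; cyanocobalamin 1.654 mg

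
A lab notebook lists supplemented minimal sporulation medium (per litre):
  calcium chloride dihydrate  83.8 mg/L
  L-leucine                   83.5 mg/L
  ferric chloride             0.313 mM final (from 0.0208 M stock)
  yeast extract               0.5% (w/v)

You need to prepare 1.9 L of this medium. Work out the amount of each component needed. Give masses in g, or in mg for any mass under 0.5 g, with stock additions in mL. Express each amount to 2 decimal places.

calcium chloride dihydrate 159.22 mg; L-leucine 158.65 mg; ferric chloride 28.59 mL; yeast extract 9.50 g

Scale factor relative to 1 L: 1.9.
calcium chloride dihydrate: 83.8 mg/L × 1.9 L = 159.22 mg
L-leucine: 83.5 mg/L × 1.9 L = 158.65 mg
ferric chloride: C1V1 = C2V2 → 0.313 mM × 1900 mL ÷ 20.8 mM = 28.59 mL
yeast extract: 0.5% w/v = 5 g/L → 5 × 1.9 L = 9.50 g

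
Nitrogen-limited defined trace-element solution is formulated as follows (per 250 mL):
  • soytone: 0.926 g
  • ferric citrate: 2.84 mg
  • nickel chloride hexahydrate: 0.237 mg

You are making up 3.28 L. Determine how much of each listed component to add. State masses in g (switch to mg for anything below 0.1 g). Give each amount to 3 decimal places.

soytone 12.149 g; ferric citrate 37.261 mg; nickel chloride hexahydrate 3.109 mg

Scale factor = 3280 mL / 250 mL = 13.12.
soytone: 0.926 g × (3280 mL / 250 mL) = 12.149 g
ferric citrate: 2.84 mg × (3280 mL / 250 mL) = 37.261 mg
nickel chloride hexahydrate: 0.237 mg × (3280 mL / 250 mL) = 3.109 mg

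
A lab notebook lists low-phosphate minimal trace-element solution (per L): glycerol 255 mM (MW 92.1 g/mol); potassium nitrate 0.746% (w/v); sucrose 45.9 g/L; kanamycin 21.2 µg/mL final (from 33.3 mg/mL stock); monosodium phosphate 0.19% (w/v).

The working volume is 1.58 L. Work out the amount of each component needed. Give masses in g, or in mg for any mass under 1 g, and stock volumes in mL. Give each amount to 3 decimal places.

Working volume: 1.58 L.
glycerol: 255 mmol/L × 92.1 g/mol × 1.58 L ÷ 1000 = 37.107 g
potassium nitrate: 0.746% w/v = 7.46 g/L → 7.46 × 1.58 L = 11.787 g
sucrose: 45.9 g/L × 1.58 L = 72.522 g
kanamycin: C1V1 = C2V2 → 21.2 µg/mL × 1580 mL ÷ 33300 µg/mL = 1.006 mL
monosodium phosphate: 0.19% w/v = 1.9 g/L → 1.9 × 1.58 L = 3.002 g

glycerol 37.107 g; potassium nitrate 11.787 g; sucrose 72.522 g; kanamycin 1.006 mL; monosodium phosphate 3.002 g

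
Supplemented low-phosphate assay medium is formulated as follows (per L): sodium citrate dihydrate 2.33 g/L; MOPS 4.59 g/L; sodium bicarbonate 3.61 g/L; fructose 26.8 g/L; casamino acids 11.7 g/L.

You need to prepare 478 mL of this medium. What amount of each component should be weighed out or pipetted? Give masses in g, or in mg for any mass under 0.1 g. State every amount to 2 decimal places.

Scale factor relative to 1 L: 0.478.
sodium citrate dihydrate: 2.33 g/L × 0.478 L = 1.11 g
MOPS: 4.59 g/L × 0.478 L = 2.19 g
sodium bicarbonate: 3.61 g/L × 0.478 L = 1.73 g
fructose: 26.8 g/L × 0.478 L = 12.81 g
casamino acids: 11.7 g/L × 0.478 L = 5.59 g

sodium citrate dihydrate 1.11 g; MOPS 2.19 g; sodium bicarbonate 1.73 g; fructose 12.81 g; casamino acids 5.59 g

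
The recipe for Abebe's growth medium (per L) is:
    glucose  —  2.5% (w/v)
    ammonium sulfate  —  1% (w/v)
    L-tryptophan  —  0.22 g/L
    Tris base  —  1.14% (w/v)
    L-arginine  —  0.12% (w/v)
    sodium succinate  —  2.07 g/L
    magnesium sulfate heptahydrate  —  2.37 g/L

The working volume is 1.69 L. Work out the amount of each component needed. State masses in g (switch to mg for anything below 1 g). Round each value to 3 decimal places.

Working volume: 1.69 L.
glucose: 2.5% w/v = 25 g/L → 25 × 1.69 L = 42.250 g
ammonium sulfate: 1% w/v = 10 g/L → 10 × 1.69 L = 16.900 g
L-tryptophan: 0.22 g/L × 1.69 L = 0.3718 g = 371.800 mg
Tris base: 1.14% w/v = 11.4 g/L → 11.4 × 1.69 L = 19.266 g
L-arginine: 0.12% w/v = 1.2 g/L → 1.2 × 1.69 L = 2.028 g
sodium succinate: 2.07 g/L × 1.69 L = 3.498 g
magnesium sulfate heptahydrate: 2.37 g/L × 1.69 L = 4.005 g

glucose 42.250 g; ammonium sulfate 16.900 g; L-tryptophan 371.800 mg; Tris base 19.266 g; L-arginine 2.028 g; sodium succinate 3.498 g; magnesium sulfate heptahydrate 4.005 g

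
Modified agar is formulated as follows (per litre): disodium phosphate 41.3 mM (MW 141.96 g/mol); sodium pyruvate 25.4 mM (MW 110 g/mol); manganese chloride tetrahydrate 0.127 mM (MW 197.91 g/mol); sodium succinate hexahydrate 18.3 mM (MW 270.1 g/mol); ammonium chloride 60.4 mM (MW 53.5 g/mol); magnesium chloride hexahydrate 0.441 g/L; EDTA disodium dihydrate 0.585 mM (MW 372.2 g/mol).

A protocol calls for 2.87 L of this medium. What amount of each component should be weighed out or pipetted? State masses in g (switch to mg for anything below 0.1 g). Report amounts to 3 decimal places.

disodium phosphate 16.827 g; sodium pyruvate 8.019 g; manganese chloride tetrahydrate 72.136 mg; sodium succinate hexahydrate 14.186 g; ammonium chloride 9.274 g; magnesium chloride hexahydrate 1.266 g; EDTA disodium dihydrate 0.625 g

Scale factor relative to 1 L: 2.87.
disodium phosphate: 41.3 mmol/L × 141.96 g/mol × 2.87 L ÷ 1000 = 16.827 g
sodium pyruvate: 25.4 mmol/L × 110 g/mol × 2.87 L ÷ 1000 = 8.019 g
manganese chloride tetrahydrate: 0.127 mmol/L × 197.91 mg/mmol × 2.87 L = 72.136 mg
sodium succinate hexahydrate: 18.3 mmol/L × 270.1 g/mol × 2.87 L ÷ 1000 = 14.186 g
ammonium chloride: 60.4 mmol/L × 53.5 g/mol × 2.87 L ÷ 1000 = 9.274 g
magnesium chloride hexahydrate: 0.441 g/L × 2.87 L = 1.266 g
EDTA disodium dihydrate: 0.585 mmol/L × 372.2 g/mol × 2.87 L ÷ 1000 = 0.625 g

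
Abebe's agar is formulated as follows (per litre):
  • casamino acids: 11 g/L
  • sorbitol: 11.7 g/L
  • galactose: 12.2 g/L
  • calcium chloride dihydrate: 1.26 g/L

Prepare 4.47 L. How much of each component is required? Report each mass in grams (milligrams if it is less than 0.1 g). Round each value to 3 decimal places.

casamino acids 49.170 g; sorbitol 52.299 g; galactose 54.534 g; calcium chloride dihydrate 5.632 g

Working volume: 4.47 L.
casamino acids: 11 g/L × 4.47 L = 49.170 g
sorbitol: 11.7 g/L × 4.47 L = 52.299 g
galactose: 12.2 g/L × 4.47 L = 54.534 g
calcium chloride dihydrate: 1.26 g/L × 4.47 L = 5.632 g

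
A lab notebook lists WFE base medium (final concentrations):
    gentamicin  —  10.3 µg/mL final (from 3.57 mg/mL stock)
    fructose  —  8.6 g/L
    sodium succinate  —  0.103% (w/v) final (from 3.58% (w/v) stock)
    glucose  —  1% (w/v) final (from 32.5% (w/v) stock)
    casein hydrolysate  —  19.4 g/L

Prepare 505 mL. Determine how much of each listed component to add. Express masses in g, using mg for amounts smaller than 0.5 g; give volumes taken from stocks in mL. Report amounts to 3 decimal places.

Target volume = 505 mL = 0.505 L.
gentamicin: V = C2·V2/C1 = 10.3 µg/mL × 505 mL ÷ 3570 µg/mL = 1.457 mL
fructose: 8.6 g/L × 0.505 L = 4.343 g
sodium succinate: V = C2·V2/C1 = 0.103% ÷ 3.58% × 505 mL = 14.529 mL
glucose: C1V1 = C2V2 → 1% ÷ 32.5% × 505 mL = 15.538 mL
casein hydrolysate: 19.4 g/L × 0.505 L = 9.797 g

gentamicin 1.457 mL; fructose 4.343 g; sodium succinate 14.529 mL; glucose 15.538 mL; casein hydrolysate 9.797 g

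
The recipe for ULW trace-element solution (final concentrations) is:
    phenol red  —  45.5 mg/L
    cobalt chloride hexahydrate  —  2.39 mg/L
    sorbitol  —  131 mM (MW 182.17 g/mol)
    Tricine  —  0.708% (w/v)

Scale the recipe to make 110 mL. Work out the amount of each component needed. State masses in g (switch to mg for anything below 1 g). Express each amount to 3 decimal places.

Scale factor relative to 1 L: 0.11.
phenol red: 45.5 mg/L × 0.11 L = 5.005 mg
cobalt chloride hexahydrate: 2.39 mg/L × 0.11 L = 0.263 mg
sorbitol: 131 mmol/L × 182.17 g/mol × 0.11 L ÷ 1000 = 2.625 g
Tricine: 0.708 g per 100 mL × 110 mL ÷ 100 = 0.7788 g = 778.800 mg

phenol red 5.005 mg; cobalt chloride hexahydrate 0.263 mg; sorbitol 2.625 g; Tricine 778.800 mg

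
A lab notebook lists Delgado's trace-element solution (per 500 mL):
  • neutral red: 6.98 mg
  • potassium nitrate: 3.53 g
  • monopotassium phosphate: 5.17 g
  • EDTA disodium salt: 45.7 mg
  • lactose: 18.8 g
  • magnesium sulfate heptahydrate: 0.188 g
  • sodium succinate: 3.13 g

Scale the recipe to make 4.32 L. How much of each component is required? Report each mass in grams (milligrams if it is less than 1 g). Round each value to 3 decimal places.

Scale factor = 4320 mL / 500 mL = 8.64.
neutral red: 6.98 mg × (4320 mL / 500 mL) = 60.307 mg
potassium nitrate: 3.53 g × (4320 mL / 500 mL) = 30.499 g
monopotassium phosphate: 5.17 g × (4320 mL / 500 mL) = 44.669 g
EDTA disodium salt: 45.7 mg × (4320 mL / 500 mL) = 394.848 mg
lactose: 18.8 g × (4320 mL / 500 mL) = 162.432 g
magnesium sulfate heptahydrate: 0.188 g × (4320 mL / 500 mL) = 1.624 g
sodium succinate: 3.13 g × (4320 mL / 500 mL) = 27.043 g

neutral red 60.307 mg; potassium nitrate 30.499 g; monopotassium phosphate 44.669 g; EDTA disodium salt 394.848 mg; lactose 162.432 g; magnesium sulfate heptahydrate 1.624 g; sodium succinate 27.043 g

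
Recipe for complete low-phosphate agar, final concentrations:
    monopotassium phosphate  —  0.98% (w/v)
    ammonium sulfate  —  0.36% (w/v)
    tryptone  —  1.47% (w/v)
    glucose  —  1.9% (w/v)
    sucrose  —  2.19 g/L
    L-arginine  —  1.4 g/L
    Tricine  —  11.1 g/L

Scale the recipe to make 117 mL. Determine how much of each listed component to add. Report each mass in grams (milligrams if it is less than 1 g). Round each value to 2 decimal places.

monopotassium phosphate 1.15 g; ammonium sulfate 421.20 mg; tryptone 1.72 g; glucose 2.22 g; sucrose 256.23 mg; L-arginine 163.80 mg; Tricine 1.30 g

Scale factor relative to 1 L: 0.117.
monopotassium phosphate: 0.98% w/v = 9.8 g/L → 9.8 × 0.117 L = 1.15 g
ammonium sulfate: 0.36 g per 100 mL × 117 mL ÷ 100 = 0.4212 g = 421.20 mg
tryptone: 1.47% w/v = 14.7 g/L → 14.7 × 0.117 L = 1.72 g
glucose: 1.9% w/v = 19 g/L → 19 × 0.117 L = 2.22 g
sucrose: 2.19 g/L × 0.117 L = 0.25623 g = 256.23 mg
L-arginine: 1.4 g/L × 0.117 L = 0.1638 g = 163.80 mg
Tricine: 11.1 g/L × 0.117 L = 1.30 g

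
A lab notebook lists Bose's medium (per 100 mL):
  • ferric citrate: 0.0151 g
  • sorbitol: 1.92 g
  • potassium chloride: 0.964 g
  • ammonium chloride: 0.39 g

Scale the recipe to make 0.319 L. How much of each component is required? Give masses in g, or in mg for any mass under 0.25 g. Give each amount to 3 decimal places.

ferric citrate 48.169 mg; sorbitol 6.125 g; potassium chloride 3.075 g; ammonium chloride 1.244 g

Scale factor = 319 mL / 100 mL = 3.19.
ferric citrate: 0.0151 g × (319 mL / 100 mL) = 0.048169 g = 48.169 mg
sorbitol: 1.92 g × (319 mL / 100 mL) = 6.125 g
potassium chloride: 0.964 g × (319 mL / 100 mL) = 3.075 g
ammonium chloride: 0.39 g × (319 mL / 100 mL) = 1.244 g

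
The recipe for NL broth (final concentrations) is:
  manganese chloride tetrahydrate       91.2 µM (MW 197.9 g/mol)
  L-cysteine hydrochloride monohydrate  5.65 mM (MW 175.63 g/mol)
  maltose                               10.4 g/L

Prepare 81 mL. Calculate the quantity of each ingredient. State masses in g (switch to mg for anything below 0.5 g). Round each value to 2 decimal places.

manganese chloride tetrahydrate 1.46 mg; L-cysteine hydrochloride monohydrate 80.38 mg; maltose 0.84 g

Working volume: 81 mL = 0.081 L.
manganese chloride tetrahydrate: 91.2 µmol/L × 197.9 g/mol × 0.081 L ÷ 1000 = 1.46 mg
L-cysteine hydrochloride monohydrate: 5.65 mmol/L × 175.63 mg/mmol × 0.081 L = 80.38 mg
maltose: 10.4 g/L × 0.081 L = 0.84 g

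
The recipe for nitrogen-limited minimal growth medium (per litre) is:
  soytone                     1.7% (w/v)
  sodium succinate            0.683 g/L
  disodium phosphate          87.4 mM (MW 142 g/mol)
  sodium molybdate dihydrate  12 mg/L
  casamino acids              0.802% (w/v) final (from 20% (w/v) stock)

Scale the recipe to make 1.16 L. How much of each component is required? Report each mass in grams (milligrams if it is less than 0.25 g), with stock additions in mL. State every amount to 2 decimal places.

Working volume: 1.16 L.
soytone: 1.7% w/v = 17 g/L → 17 × 1.16 L = 19.72 g
sodium succinate: 0.683 g/L × 1.16 L = 0.79 g
disodium phosphate: 87.4 mmol/L × 142 g/mol × 1.16 L ÷ 1000 = 14.40 g
sodium molybdate dihydrate: 12 mg/L × 1.16 L = 13.92 mg
casamino acids: C1V1 = C2V2 → 0.802% ÷ 20% × 1160 mL = 46.52 mL

soytone 19.72 g; sodium succinate 0.79 g; disodium phosphate 14.40 g; sodium molybdate dihydrate 13.92 mg; casamino acids 46.52 mL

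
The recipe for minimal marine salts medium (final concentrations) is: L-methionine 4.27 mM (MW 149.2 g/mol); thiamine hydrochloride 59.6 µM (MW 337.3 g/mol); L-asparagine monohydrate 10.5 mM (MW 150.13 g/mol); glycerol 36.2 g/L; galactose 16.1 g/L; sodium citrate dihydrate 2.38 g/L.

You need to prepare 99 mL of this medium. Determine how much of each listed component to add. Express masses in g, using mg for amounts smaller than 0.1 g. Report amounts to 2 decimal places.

L-methionine 63.07 mg; thiamine hydrochloride 1.99 mg; L-asparagine monohydrate 0.16 g; glycerol 3.58 g; galactose 1.59 g; sodium citrate dihydrate 0.24 g

Target volume = 99 mL = 0.099 L.
L-methionine: 4.27 mmol/L × 149.2 mg/mmol × 0.099 L = 63.07 mg
thiamine hydrochloride: 59.6 µmol/L × 337.3 g/mol × 0.099 L ÷ 1000 = 1.99 mg
L-asparagine monohydrate: 10.5 mmol/L × 150.13 g/mol × 0.099 L ÷ 1000 = 0.16 g
glycerol: 36.2 g/L × 0.099 L = 3.58 g
galactose: 16.1 g/L × 0.099 L = 1.59 g
sodium citrate dihydrate: 2.38 g/L × 0.099 L = 0.24 g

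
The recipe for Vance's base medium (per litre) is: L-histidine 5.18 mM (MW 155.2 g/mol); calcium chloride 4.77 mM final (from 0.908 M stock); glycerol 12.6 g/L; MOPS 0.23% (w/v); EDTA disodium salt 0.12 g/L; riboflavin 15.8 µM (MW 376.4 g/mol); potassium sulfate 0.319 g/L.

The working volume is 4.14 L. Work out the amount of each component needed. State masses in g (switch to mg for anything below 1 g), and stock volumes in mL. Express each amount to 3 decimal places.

L-histidine 3.328 g; calcium chloride 21.749 mL; glycerol 52.164 g; MOPS 9.522 g; EDTA disodium salt 496.800 mg; riboflavin 24.621 mg; potassium sulfate 1.321 g

Scale factor relative to 1 L: 4.14.
L-histidine: 5.18 mmol/L × 155.2 g/mol × 4.14 L ÷ 1000 = 3.328 g
calcium chloride: V = C2·V2/C1 = 4.77 mM × 4140 mL ÷ 908 mM = 21.749 mL
glycerol: 12.6 g/L × 4.14 L = 52.164 g
MOPS: 0.23% w/v = 2.3 g/L → 2.3 × 4.14 L = 9.522 g
EDTA disodium salt: 0.12 g/L × 4.14 L = 0.4968 g = 496.800 mg
riboflavin: 15.8 µmol/L × 376.4 g/mol × 4.14 L ÷ 1000 = 24.621 mg
potassium sulfate: 0.319 g/L × 4.14 L = 1.321 g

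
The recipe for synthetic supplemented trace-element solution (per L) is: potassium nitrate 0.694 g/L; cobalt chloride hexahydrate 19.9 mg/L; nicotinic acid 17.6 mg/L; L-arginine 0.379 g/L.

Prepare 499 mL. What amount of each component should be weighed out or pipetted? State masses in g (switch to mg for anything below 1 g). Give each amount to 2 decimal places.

Working volume: 499 mL = 0.499 L.
potassium nitrate: 0.694 g/L × 0.499 L = 0.346306 g = 346.31 mg
cobalt chloride hexahydrate: 19.9 mg/L × 0.499 L = 9.93 mg
nicotinic acid: 17.6 mg/L × 0.499 L = 8.78 mg
L-arginine: 0.379 g/L × 0.499 L = 0.189121 g = 189.12 mg

potassium nitrate 346.31 mg; cobalt chloride hexahydrate 9.93 mg; nicotinic acid 8.78 mg; L-arginine 189.12 mg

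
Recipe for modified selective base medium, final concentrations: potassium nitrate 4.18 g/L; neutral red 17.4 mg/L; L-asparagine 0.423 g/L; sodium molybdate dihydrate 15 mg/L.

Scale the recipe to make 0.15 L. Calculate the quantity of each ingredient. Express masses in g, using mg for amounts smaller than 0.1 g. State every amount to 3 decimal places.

potassium nitrate 0.627 g; neutral red 2.610 mg; L-asparagine 63.450 mg; sodium molybdate dihydrate 2.250 mg

Working volume: 0.15 L.
potassium nitrate: 4.18 g/L × 0.15 L = 0.627 g
neutral red: 17.4 mg/L × 0.15 L = 2.610 mg
L-asparagine: 0.423 g/L × 0.15 L = 0.06345 g = 63.450 mg
sodium molybdate dihydrate: 15 mg/L × 0.15 L = 2.250 mg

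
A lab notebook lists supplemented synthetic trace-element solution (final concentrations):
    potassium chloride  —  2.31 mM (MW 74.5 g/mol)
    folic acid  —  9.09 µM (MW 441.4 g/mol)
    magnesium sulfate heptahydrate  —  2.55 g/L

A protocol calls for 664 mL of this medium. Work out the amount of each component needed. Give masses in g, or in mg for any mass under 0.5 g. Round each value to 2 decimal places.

Target volume = 664 mL = 0.664 L.
potassium chloride: 2.31 mmol/L × 74.5 mg/mmol × 0.664 L = 114.27 mg
folic acid: 9.09 µmol/L × 441.4 g/mol × 0.664 L ÷ 1000 = 2.66 mg
magnesium sulfate heptahydrate: 2.55 g/L × 0.664 L = 1.69 g

potassium chloride 114.27 mg; folic acid 2.66 mg; magnesium sulfate heptahydrate 1.69 g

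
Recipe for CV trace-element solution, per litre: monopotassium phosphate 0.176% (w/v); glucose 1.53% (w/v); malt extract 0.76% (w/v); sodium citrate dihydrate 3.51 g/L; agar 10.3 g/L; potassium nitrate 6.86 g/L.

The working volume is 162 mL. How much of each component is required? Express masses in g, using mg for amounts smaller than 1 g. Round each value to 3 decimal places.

monopotassium phosphate 285.120 mg; glucose 2.479 g; malt extract 1.231 g; sodium citrate dihydrate 568.620 mg; agar 1.669 g; potassium nitrate 1.111 g

Scale factor relative to 1 L: 0.162.
monopotassium phosphate: 0.176 g per 100 mL × 162 mL ÷ 100 = 0.28512 g = 285.120 mg
glucose: 1.53% w/v = 15.3 g/L → 15.3 × 0.162 L = 2.479 g
malt extract: 0.76% w/v = 7.6 g/L → 7.6 × 0.162 L = 1.231 g
sodium citrate dihydrate: 3.51 g/L × 0.162 L = 0.56862 g = 568.620 mg
agar: 10.3 g/L × 0.162 L = 1.669 g
potassium nitrate: 6.86 g/L × 0.162 L = 1.111 g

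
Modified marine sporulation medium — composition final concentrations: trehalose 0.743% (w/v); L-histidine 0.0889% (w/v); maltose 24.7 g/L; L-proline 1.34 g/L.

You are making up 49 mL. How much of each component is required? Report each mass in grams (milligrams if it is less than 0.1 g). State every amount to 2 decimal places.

Target volume = 49 mL = 0.049 L.
trehalose: 0.743 g per 100 mL × 49 mL ÷ 100 = 0.36 g
L-histidine: 0.0889 g per 100 mL × 49 mL ÷ 100 = 0.043561 g = 43.56 mg
maltose: 24.7 g/L × 0.049 L = 1.21 g
L-proline: 1.34 g/L × 0.049 L = 0.06566 g = 65.66 mg

trehalose 0.36 g; L-histidine 43.56 mg; maltose 1.21 g; L-proline 65.66 mg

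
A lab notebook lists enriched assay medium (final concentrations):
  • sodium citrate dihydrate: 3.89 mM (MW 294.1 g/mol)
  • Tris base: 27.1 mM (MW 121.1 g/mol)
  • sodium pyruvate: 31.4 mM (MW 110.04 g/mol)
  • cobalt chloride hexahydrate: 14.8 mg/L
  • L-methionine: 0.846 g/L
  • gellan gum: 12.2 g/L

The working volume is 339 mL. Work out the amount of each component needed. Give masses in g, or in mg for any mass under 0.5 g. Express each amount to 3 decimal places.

Working volume: 339 mL = 0.339 L.
sodium citrate dihydrate: 3.89 mmol/L × 294.1 mg/mmol × 0.339 L = 387.833 mg
Tris base: 27.1 mmol/L × 121.1 g/mol × 0.339 L ÷ 1000 = 1.113 g
sodium pyruvate: 31.4 mmol/L × 110.04 g/mol × 0.339 L ÷ 1000 = 1.171 g
cobalt chloride hexahydrate: 14.8 mg/L × 0.339 L = 5.017 mg
L-methionine: 0.846 g/L × 0.339 L = 0.286794 g = 286.794 mg
gellan gum: 12.2 g/L × 0.339 L = 4.136 g

sodium citrate dihydrate 387.833 mg; Tris base 1.113 g; sodium pyruvate 1.171 g; cobalt chloride hexahydrate 5.017 mg; L-methionine 286.794 mg; gellan gum 4.136 g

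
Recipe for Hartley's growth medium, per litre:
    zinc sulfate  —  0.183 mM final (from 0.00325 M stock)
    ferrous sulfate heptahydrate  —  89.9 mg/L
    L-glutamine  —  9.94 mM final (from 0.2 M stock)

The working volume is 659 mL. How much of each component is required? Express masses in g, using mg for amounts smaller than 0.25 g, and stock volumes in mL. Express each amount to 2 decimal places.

Working volume: 659 mL = 0.659 L.
zinc sulfate: dilute stock: 0.183 mM × 659 mL ÷ 3.25 mM = 37.11 mL
ferrous sulfate heptahydrate: 89.9 mg/L × 0.659 L = 59.24 mg
L-glutamine: V = C2·V2/C1 = 9.94 mM × 659 mL ÷ 200 mM = 32.75 mL

zinc sulfate 37.11 mL; ferrous sulfate heptahydrate 59.24 mg; L-glutamine 32.75 mL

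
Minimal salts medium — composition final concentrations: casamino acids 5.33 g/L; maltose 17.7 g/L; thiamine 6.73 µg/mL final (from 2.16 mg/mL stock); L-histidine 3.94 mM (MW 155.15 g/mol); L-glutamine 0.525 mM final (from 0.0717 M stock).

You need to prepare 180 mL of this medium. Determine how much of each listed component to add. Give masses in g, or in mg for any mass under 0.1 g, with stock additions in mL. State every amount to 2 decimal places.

Target volume = 180 mL = 0.18 L.
casamino acids: 5.33 g/L × 0.18 L = 0.96 g
maltose: 17.7 g/L × 0.18 L = 3.19 g
thiamine: dilute stock: 6.73 µg/mL × 180 mL ÷ 2160 µg/mL = 0.56 mL
L-histidine: 3.94 mmol/L × 155.15 g/mol × 0.18 L ÷ 1000 = 0.11 g
L-glutamine: dilute stock: 0.525 mM × 180 mL ÷ 71.7 mM = 1.32 mL

casamino acids 0.96 g; maltose 3.19 g; thiamine 0.56 mL; L-histidine 0.11 g; L-glutamine 1.32 mL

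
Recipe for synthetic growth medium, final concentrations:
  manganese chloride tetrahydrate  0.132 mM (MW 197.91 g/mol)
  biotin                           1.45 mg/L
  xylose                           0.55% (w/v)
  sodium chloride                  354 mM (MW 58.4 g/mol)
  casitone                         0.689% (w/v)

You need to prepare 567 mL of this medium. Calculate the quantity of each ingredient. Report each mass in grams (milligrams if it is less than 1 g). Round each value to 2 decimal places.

manganese chloride tetrahydrate 14.81 mg; biotin 0.82 mg; xylose 3.12 g; sodium chloride 11.72 g; casitone 3.91 g

Target volume = 567 mL = 0.567 L.
manganese chloride tetrahydrate: 0.132 mmol/L × 197.91 mg/mmol × 0.567 L = 14.81 mg
biotin: 1.45 mg/L × 0.567 L = 0.82 mg
xylose: 0.55% w/v = 5.5 g/L → 5.5 × 0.567 L = 3.12 g
sodium chloride: 354 mmol/L × 58.4 g/mol × 0.567 L ÷ 1000 = 11.72 g
casitone: 0.689 g per 100 mL × 567 mL ÷ 100 = 3.91 g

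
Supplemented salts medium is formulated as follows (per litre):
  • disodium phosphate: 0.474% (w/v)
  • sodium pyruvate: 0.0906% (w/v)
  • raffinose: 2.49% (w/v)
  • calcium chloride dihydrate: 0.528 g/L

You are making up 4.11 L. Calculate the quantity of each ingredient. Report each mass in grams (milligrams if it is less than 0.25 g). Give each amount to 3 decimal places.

Scale factor relative to 1 L: 4.11.
disodium phosphate: 0.474% w/v = 4.74 g/L → 4.74 × 4.11 L = 19.481 g
sodium pyruvate: 0.0906 g per 100 mL × 4110 mL ÷ 100 = 3.724 g
raffinose: 2.49 g per 100 mL × 4110 mL ÷ 100 = 102.339 g
calcium chloride dihydrate: 0.528 g/L × 4.11 L = 2.170 g

disodium phosphate 19.481 g; sodium pyruvate 3.724 g; raffinose 102.339 g; calcium chloride dihydrate 2.170 g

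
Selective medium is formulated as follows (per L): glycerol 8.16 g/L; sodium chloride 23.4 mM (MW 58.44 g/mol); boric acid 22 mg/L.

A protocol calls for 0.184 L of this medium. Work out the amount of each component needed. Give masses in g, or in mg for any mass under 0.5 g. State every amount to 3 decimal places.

glycerol 1.501 g; sodium chloride 251.619 mg; boric acid 4.048 mg

Working volume: 0.184 L.
glycerol: 8.16 g/L × 0.184 L = 1.501 g
sodium chloride: 23.4 mmol/L × 58.44 mg/mmol × 0.184 L = 251.619 mg
boric acid: 22 mg/L × 0.184 L = 4.048 mg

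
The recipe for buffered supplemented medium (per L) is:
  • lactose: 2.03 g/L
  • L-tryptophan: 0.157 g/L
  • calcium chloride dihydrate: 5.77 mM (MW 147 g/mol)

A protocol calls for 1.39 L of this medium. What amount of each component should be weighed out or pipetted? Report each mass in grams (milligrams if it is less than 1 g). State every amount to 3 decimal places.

Scale factor relative to 1 L: 1.39.
lactose: 2.03 g/L × 1.39 L = 2.822 g
L-tryptophan: 0.157 g/L × 1.39 L = 0.21823 g = 218.230 mg
calcium chloride dihydrate: 5.77 mmol/L × 147 g/mol × 1.39 L ÷ 1000 = 1.179 g

lactose 2.822 g; L-tryptophan 218.230 mg; calcium chloride dihydrate 1.179 g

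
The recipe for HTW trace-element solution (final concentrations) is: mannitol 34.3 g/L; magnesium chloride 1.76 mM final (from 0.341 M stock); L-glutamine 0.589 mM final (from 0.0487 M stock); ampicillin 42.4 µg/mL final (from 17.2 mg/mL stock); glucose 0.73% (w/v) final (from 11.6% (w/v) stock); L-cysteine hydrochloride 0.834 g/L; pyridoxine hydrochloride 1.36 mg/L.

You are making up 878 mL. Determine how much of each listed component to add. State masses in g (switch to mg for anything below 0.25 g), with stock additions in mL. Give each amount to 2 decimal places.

Scale factor relative to 1 L: 0.878.
mannitol: 34.3 g/L × 0.878 L = 30.12 g
magnesium chloride: dilute stock: 1.76 mM × 878 mL ÷ 341 mM = 4.53 mL
L-glutamine: V = C2·V2/C1 = 0.589 mM × 878 mL ÷ 48.7 mM = 10.62 mL
ampicillin: dilute stock: 42.4 µg/mL × 878 mL ÷ 17200 µg/mL = 2.16 mL
glucose: C1V1 = C2V2 → 0.73% ÷ 11.6% × 878 mL = 55.25 mL
L-cysteine hydrochloride: 0.834 g/L × 0.878 L = 0.73 g
pyridoxine hydrochloride: 1.36 mg/L × 0.878 L = 1.19 mg

mannitol 30.12 g; magnesium chloride 4.53 mL; L-glutamine 10.62 mL; ampicillin 2.16 mL; glucose 55.25 mL; L-cysteine hydrochloride 0.73 g; pyridoxine hydrochloride 1.19 mg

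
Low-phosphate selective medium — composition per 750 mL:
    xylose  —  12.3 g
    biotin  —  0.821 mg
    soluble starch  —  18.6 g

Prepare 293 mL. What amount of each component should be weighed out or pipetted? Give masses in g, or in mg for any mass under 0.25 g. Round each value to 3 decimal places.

xylose 4.805 g; biotin 0.321 mg; soluble starch 7.266 g

Scale factor = 293 mL / 750 mL = 0.390667.
xylose: 12.3 g × (293 mL / 750 mL) = 4.805 g
biotin: 0.821 mg × (293 mL / 750 mL) = 0.321 mg
soluble starch: 18.6 g × (293 mL / 750 mL) = 7.266 g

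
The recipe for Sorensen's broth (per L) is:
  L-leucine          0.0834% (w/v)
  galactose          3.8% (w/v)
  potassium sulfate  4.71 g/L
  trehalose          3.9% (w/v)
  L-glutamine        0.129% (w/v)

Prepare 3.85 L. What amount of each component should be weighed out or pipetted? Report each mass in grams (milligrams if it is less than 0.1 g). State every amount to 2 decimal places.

Working volume: 3.85 L.
L-leucine: 0.0834% w/v = 0.834 g/L → 0.834 × 3.85 L = 3.21 g
galactose: 3.8% w/v = 38 g/L → 38 × 3.85 L = 146.30 g
potassium sulfate: 4.71 g/L × 3.85 L = 18.13 g
trehalose: 3.9% w/v = 39 g/L → 39 × 3.85 L = 150.15 g
L-glutamine: 0.129% w/v = 1.29 g/L → 1.29 × 3.85 L = 4.97 g

L-leucine 3.21 g; galactose 146.30 g; potassium sulfate 18.13 g; trehalose 150.15 g; L-glutamine 4.97 g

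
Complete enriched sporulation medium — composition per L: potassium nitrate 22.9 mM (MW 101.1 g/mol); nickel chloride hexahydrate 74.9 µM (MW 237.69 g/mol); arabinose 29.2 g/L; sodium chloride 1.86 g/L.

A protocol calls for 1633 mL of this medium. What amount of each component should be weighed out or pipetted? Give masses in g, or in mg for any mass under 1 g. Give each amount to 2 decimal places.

Target volume = 1633 mL = 1.633 L.
potassium nitrate: 22.9 mmol/L × 101.1 g/mol × 1.633 L ÷ 1000 = 3.78 g
nickel chloride hexahydrate: 74.9 µmol/L × 237.69 g/mol × 1.633 L ÷ 1000 = 29.07 mg
arabinose: 29.2 g/L × 1.633 L = 47.68 g
sodium chloride: 1.86 g/L × 1.633 L = 3.04 g

potassium nitrate 3.78 g; nickel chloride hexahydrate 29.07 mg; arabinose 47.68 g; sodium chloride 3.04 g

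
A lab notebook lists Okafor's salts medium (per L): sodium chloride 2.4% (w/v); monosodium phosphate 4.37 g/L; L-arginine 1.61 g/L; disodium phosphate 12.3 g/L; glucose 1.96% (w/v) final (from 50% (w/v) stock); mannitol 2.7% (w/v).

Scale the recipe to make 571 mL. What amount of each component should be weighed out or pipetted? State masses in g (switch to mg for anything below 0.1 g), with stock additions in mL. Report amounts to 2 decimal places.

Target volume = 571 mL = 0.571 L.
sodium chloride: 2.4 g per 100 mL × 571 mL ÷ 100 = 13.70 g
monosodium phosphate: 4.37 g/L × 0.571 L = 2.50 g
L-arginine: 1.61 g/L × 0.571 L = 0.92 g
disodium phosphate: 12.3 g/L × 0.571 L = 7.02 g
glucose: V = C2·V2/C1 = 1.96% ÷ 50% × 571 mL = 22.38 mL
mannitol: 2.7% w/v = 27 g/L → 27 × 0.571 L = 15.42 g

sodium chloride 13.70 g; monosodium phosphate 2.50 g; L-arginine 0.92 g; disodium phosphate 7.02 g; glucose 22.38 mL; mannitol 15.42 g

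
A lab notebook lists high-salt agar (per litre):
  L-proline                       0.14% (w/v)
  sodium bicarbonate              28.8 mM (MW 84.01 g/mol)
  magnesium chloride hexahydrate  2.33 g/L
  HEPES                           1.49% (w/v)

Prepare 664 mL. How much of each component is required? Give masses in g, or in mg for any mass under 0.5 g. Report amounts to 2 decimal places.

L-proline 0.93 g; sodium bicarbonate 1.61 g; magnesium chloride hexahydrate 1.55 g; HEPES 9.89 g

Scale factor relative to 1 L: 0.664.
L-proline: 0.14% w/v = 1.4 g/L → 1.4 × 0.664 L = 0.93 g
sodium bicarbonate: 28.8 mmol/L × 84.01 g/mol × 0.664 L ÷ 1000 = 1.61 g
magnesium chloride hexahydrate: 2.33 g/L × 0.664 L = 1.55 g
HEPES: 1.49 g per 100 mL × 664 mL ÷ 100 = 9.89 g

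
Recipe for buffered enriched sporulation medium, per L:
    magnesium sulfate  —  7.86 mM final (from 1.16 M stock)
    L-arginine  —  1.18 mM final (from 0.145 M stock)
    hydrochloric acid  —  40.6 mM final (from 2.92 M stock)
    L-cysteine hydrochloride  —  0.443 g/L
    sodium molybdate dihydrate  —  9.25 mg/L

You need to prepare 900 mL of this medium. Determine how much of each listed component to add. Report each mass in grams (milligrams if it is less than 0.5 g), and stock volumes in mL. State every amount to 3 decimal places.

Working volume: 900 mL = 0.9 L.
magnesium sulfate: dilute stock: 7.86 mM × 900 mL ÷ 1160 mM = 6.098 mL
L-arginine: dilute stock: 1.18 mM × 900 mL ÷ 145 mM = 7.324 mL
hydrochloric acid: dilute stock: 40.6 mM × 900 mL ÷ 2920 mM = 12.514 mL
L-cysteine hydrochloride: 0.443 g/L × 0.9 L = 0.3987 g = 398.700 mg
sodium molybdate dihydrate: 9.25 mg/L × 0.9 L = 8.325 mg

magnesium sulfate 6.098 mL; L-arginine 7.324 mL; hydrochloric acid 12.514 mL; L-cysteine hydrochloride 398.700 mg; sodium molybdate dihydrate 8.325 mg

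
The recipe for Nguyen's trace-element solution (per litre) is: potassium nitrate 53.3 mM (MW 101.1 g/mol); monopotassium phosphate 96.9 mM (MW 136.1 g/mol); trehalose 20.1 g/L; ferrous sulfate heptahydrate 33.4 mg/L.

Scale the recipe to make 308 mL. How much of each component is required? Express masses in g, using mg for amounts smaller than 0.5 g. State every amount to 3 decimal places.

potassium nitrate 1.660 g; monopotassium phosphate 4.062 g; trehalose 6.191 g; ferrous sulfate heptahydrate 10.287 mg

Target volume = 308 mL = 0.308 L.
potassium nitrate: 53.3 mmol/L × 101.1 g/mol × 0.308 L ÷ 1000 = 1.660 g
monopotassium phosphate: 96.9 mmol/L × 136.1 g/mol × 0.308 L ÷ 1000 = 4.062 g
trehalose: 20.1 g/L × 0.308 L = 6.191 g
ferrous sulfate heptahydrate: 33.4 mg/L × 0.308 L = 10.287 mg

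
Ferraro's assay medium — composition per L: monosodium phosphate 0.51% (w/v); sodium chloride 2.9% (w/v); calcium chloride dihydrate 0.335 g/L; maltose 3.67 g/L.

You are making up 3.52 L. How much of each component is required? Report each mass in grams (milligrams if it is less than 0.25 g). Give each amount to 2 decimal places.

monosodium phosphate 17.95 g; sodium chloride 102.08 g; calcium chloride dihydrate 1.18 g; maltose 12.92 g

Scale factor relative to 1 L: 3.52.
monosodium phosphate: 0.51 g per 100 mL × 3520 mL ÷ 100 = 17.95 g
sodium chloride: 2.9 g per 100 mL × 3520 mL ÷ 100 = 102.08 g
calcium chloride dihydrate: 0.335 g/L × 3.52 L = 1.18 g
maltose: 3.67 g/L × 3.52 L = 12.92 g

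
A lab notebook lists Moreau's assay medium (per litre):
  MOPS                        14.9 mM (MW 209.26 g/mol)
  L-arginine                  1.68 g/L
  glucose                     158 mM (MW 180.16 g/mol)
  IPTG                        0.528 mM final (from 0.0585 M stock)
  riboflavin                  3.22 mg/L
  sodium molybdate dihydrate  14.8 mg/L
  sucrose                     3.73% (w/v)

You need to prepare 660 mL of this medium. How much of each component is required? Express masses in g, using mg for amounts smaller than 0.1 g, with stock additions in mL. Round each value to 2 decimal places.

MOPS 2.06 g; L-arginine 1.11 g; glucose 18.79 g; IPTG 5.96 mL; riboflavin 2.13 mg; sodium molybdate dihydrate 9.77 mg; sucrose 24.62 g

Scale factor relative to 1 L: 0.66.
MOPS: 14.9 mmol/L × 209.26 g/mol × 0.66 L ÷ 1000 = 2.06 g
L-arginine: 1.68 g/L × 0.66 L = 1.11 g
glucose: 158 mmol/L × 180.16 g/mol × 0.66 L ÷ 1000 = 18.79 g
IPTG: V = C2·V2/C1 = 0.528 mM × 660 mL ÷ 58.5 mM = 5.96 mL
riboflavin: 3.22 mg/L × 0.66 L = 2.13 mg
sodium molybdate dihydrate: 14.8 mg/L × 0.66 L = 9.77 mg
sucrose: 3.73 g per 100 mL × 660 mL ÷ 100 = 24.62 g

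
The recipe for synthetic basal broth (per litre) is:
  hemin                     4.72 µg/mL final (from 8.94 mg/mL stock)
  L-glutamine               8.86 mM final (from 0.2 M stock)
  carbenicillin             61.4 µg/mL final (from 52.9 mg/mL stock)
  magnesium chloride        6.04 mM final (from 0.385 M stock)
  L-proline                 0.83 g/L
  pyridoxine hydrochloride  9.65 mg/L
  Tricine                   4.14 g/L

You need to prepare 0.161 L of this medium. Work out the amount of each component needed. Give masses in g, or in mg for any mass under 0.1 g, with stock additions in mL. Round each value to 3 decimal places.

Working volume: 0.161 L.
hemin: dilute stock: 4.72 µg/mL × 161 mL ÷ 8940 µg/mL = 0.085 mL
L-glutamine: C1V1 = C2V2 → 8.86 mM × 161 mL ÷ 200 mM = 7.132 mL
carbenicillin: V = C2·V2/C1 = 61.4 µg/mL × 161 mL ÷ 52900 µg/mL = 0.187 mL
magnesium chloride: C1V1 = C2V2 → 6.04 mM × 161 mL ÷ 385 mM = 2.526 mL
L-proline: 0.83 g/L × 0.161 L = 0.134 g
pyridoxine hydrochloride: 9.65 mg/L × 0.161 L = 1.554 mg
Tricine: 4.14 g/L × 0.161 L = 0.667 g

hemin 0.085 mL; L-glutamine 7.132 mL; carbenicillin 0.187 mL; magnesium chloride 2.526 mL; L-proline 0.134 g; pyridoxine hydrochloride 1.554 mg; Tricine 0.667 g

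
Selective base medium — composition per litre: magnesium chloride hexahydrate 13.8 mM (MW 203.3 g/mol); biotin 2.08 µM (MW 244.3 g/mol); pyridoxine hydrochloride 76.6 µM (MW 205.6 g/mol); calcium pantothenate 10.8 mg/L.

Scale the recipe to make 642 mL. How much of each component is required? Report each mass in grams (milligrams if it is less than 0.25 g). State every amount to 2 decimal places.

Scale factor relative to 1 L: 0.642.
magnesium chloride hexahydrate: 13.8 mmol/L × 203.3 g/mol × 0.642 L ÷ 1000 = 1.80 g
biotin: 2.08 µmol/L × 244.3 g/mol × 0.642 L ÷ 1000 = 0.33 mg
pyridoxine hydrochloride: 76.6 µmol/L × 205.6 g/mol × 0.642 L ÷ 1000 = 10.11 mg
calcium pantothenate: 10.8 mg/L × 0.642 L = 6.93 mg

magnesium chloride hexahydrate 1.80 g; biotin 0.33 mg; pyridoxine hydrochloride 10.11 mg; calcium pantothenate 6.93 mg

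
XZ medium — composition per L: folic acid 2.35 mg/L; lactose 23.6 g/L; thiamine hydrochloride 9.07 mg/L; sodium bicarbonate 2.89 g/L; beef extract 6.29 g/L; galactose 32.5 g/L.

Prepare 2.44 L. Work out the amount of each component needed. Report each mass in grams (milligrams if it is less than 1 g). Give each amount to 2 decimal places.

folic acid 5.73 mg; lactose 57.58 g; thiamine hydrochloride 22.13 mg; sodium bicarbonate 7.05 g; beef extract 15.35 g; galactose 79.30 g

Working volume: 2.44 L.
folic acid: 2.35 mg/L × 2.44 L = 5.73 mg
lactose: 23.6 g/L × 2.44 L = 57.58 g
thiamine hydrochloride: 9.07 mg/L × 2.44 L = 22.13 mg
sodium bicarbonate: 2.89 g/L × 2.44 L = 7.05 g
beef extract: 6.29 g/L × 2.44 L = 15.35 g
galactose: 32.5 g/L × 2.44 L = 79.30 g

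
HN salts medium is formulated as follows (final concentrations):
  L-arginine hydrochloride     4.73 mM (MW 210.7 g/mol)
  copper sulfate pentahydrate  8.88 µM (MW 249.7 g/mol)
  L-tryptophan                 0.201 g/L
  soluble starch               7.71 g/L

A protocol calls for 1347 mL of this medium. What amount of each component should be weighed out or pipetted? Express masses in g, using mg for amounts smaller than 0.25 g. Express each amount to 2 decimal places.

Scale factor relative to 1 L: 1.347.
L-arginine hydrochloride: 4.73 mmol/L × 210.7 g/mol × 1.347 L ÷ 1000 = 1.34 g
copper sulfate pentahydrate: 8.88 µmol/L × 249.7 g/mol × 1.347 L ÷ 1000 = 2.99 mg
L-tryptophan: 0.201 g/L × 1.347 L = 0.27 g
soluble starch: 7.71 g/L × 1.347 L = 10.39 g

L-arginine hydrochloride 1.34 g; copper sulfate pentahydrate 2.99 mg; L-tryptophan 0.27 g; soluble starch 10.39 g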